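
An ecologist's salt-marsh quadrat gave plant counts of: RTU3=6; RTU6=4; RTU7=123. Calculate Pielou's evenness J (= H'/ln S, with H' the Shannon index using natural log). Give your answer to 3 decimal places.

Total N = 6+4+123 = 133, so the proportions are 0.04511, 0.03008, 0.92481 (working shown to 5 dp, full precision carried).
H' = −Σ pᵢ ln pᵢ = −((-0.13979) + (-0.10539) + (-0.07229)) = 0.31746.
With S = 3 species, ln S = 1.09861, so J = 0.31746/1.09861 = 0.28896, i.e. 0.289 to 3 decimal places.

0.289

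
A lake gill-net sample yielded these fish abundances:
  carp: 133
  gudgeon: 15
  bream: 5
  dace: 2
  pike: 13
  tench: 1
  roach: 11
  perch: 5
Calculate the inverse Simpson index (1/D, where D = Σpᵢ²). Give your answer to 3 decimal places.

Total N = 133+15+5+2+13+1+11+5 = 185, so the proportions are 0.718919, 0.081081, 0.027027, 0.010811, 0.07027, 0.005405, 0.059459, 0.027027 (working shown to 6 dp, full precision carried).
D = 0.718919² + 0.081081² + 0.027027² + 0.010811² + 0.07027² + 0.005405² + 0.059459² + 0.027027² = 0.516844 + 0.006574 + 0.000730 + 0.000117 + 0.004938 + 0.000029 + 0.003535 + 0.000730 = 0.533499.
So 1/D = 1.87442, i.e. 1.874 to 3 decimal places.

1.874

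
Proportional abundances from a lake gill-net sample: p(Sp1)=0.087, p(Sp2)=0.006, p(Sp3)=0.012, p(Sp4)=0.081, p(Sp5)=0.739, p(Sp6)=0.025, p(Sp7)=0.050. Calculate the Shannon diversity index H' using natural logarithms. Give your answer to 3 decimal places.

0.965

Each pᵢ ln pᵢ term (working shown to 5 dp, full precision carried): 0.087×(-2.44185)=-0.21244, 0.006×(-5.11600)=-0.03070, 0.012×(-4.42285)=-0.05307, 0.081×(-2.51331)=-0.20358, 0.739×(-0.30246)=-0.22352, 0.025×(-3.68888)=-0.09222, 0.05×(-2.99573)=-0.14979.
Sum = -0.96531, so H' = 0.965.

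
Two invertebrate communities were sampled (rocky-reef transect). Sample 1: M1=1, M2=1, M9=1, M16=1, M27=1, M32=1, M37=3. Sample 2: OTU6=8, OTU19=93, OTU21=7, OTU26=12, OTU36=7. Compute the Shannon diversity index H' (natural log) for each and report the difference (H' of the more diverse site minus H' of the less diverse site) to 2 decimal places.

Sample 1: N=9, proportions 0.1111, 0.1111, 0.1111, 0.1111, 0.1111, 0.1111, 0.3333, giving H' = 1.8310 (working shown to 4 dp, full precision carried).
Sample 2: N=127, proportions 0.063, 0.7323, 0.0551, 0.0945, 0.0551, giving H' = 0.9447.
Difference = |1.8310 − 0.9447| = 0.8863, i.e. 0.89 to 2 decimal places.

0.89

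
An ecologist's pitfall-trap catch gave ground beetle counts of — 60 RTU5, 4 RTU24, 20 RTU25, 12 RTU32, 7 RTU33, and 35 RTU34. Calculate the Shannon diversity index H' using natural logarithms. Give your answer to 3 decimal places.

1.456

Total N = 60+4+20+12+7+35 = 138, so the proportions are 0.43478, 0.02899, 0.14493, 0.08696, 0.05072, 0.25362 (working shown to 5 dp, full precision carried).
Each pᵢ ln pᵢ term: 0.43478×(-0.83291)=-0.36213, 0.02899×(-3.54096)=-0.10264, 0.14493×(-1.93152)=-0.27993, 0.08696×(-2.44235)=-0.21238, 0.05072×(-2.98134)=-0.15123, 0.25362×(-1.37191)=-0.34795.
Sum = -1.45625, so H' = 1.456.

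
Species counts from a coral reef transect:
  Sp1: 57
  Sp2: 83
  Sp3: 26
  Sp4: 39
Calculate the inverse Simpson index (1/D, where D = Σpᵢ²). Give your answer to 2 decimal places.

3.41

Total N = 57+83+26+39 = 205, so the proportions are 0.278049, 0.404878, 0.126829, 0.190244 (working shown to 6 dp, full precision carried).
D = 0.278049² + 0.404878² + 0.126829² + 0.190244² = 0.077311 + 0.163926 + 0.016086 + 0.036193 = 0.293516.
So 1/D = 3.4070, i.e. 3.41 to 2 decimal places.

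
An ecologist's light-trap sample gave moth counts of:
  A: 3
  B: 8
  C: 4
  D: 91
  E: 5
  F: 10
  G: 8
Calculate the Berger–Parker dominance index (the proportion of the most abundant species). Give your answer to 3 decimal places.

0.705

Total N = 3+8+4+91+5+10+8 = 129, so the proportions are 0.02326, 0.06202, 0.03101, 0.70543, 0.03876, 0.07752, 0.06202 (working shown to 5 dp, full precision carried).
The largest proportion is 0.70543, i.e. d = 0.705 to 3 decimal places.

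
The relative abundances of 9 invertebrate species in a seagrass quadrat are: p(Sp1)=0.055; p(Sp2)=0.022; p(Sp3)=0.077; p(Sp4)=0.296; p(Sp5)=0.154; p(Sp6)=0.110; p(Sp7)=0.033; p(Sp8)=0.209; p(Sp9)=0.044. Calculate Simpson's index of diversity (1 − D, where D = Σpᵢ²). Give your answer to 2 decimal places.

0.82

D = 0.055² + 0.022² + 0.077² + 0.296² + 0.154² + 0.11² + 0.033² + 0.209² + 0.044² = 0.0030 + 0.0005 + 0.0059 + 0.0876 + 0.0237 + 0.0121 + 0.0011 + 0.0437 + 0.0019 = 0.1796 (working shown to 4 dp, full precision carried).
So 1 − D = 0.8204, i.e. 0.82 to 2 decimal places.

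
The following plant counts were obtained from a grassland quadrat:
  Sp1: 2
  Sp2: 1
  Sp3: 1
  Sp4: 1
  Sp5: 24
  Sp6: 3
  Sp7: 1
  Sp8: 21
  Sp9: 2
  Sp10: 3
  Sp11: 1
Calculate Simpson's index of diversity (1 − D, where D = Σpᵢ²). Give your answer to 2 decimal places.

0.71

Total N = 2+1+1+1+24+3+1+21+2+3+1 = 60, so the proportions are 0.0333, 0.0167, 0.0167, 0.0167, 0.4, 0.05, 0.0167, 0.35, 0.0333, 0.05, 0.0167 (working shown to 4 dp, full precision carried).
D = 0.0333² + 0.0167² + 0.0167² + 0.0167² + 0.4² + 0.05² + 0.0167² + 0.35² + 0.0333² + 0.05² + 0.0167² = 0.0011 + 0.0003 + 0.0003 + 0.0003 + 0.1600 + 0.0025 + 0.0003 + 0.1225 + 0.0011 + 0.0025 + 0.0003 = 0.2911.
So 1 − D = 0.7089, i.e. 0.71 to 2 decimal places.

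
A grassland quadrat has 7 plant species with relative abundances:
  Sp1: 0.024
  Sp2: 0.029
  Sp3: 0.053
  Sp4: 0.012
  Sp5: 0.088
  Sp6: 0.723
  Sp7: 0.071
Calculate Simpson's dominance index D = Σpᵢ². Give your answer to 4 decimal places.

0.5399

D = 0.024² + 0.029² + 0.053² + 0.012² + 0.088² + 0.723² + 0.071² = 0.000576 + 0.000841 + 0.002809 + 0.000144 + 0.007744 + 0.522729 + 0.005041 = 0.539884 (working shown to 6 dp, full precision carried).
To 4 decimal places, D = 0.5399.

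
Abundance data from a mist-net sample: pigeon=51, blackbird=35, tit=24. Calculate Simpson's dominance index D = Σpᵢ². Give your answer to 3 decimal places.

Total N = 51+35+24 = 110, so the proportions are 0.46364, 0.31818, 0.21818 (working shown to 5 dp, full precision carried).
D = 0.46364² + 0.31818² + 0.21818² = 0.21496 + 0.10124 + 0.04760 = 0.36380.
To 3 decimal places, D = 0.364.

0.364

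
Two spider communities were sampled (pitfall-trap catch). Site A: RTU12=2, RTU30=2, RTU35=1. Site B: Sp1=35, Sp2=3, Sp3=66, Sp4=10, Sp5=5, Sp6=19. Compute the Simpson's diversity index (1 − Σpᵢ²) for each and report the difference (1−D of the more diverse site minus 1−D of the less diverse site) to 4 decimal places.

Site A: N=5, proportions 0.4, 0.4, 0.2, giving 1−D = 0.640000 (working shown to 6 dp, full precision carried).
Site B: N=138, proportions 0.253623, 0.021739, 0.478261, 0.072464, 0.036232, 0.137681, giving 1−D = 0.680949.
Difference = |0.640000 − 0.680949| = 0.040949, i.e. 0.0409 to 4 decimal places.

0.0409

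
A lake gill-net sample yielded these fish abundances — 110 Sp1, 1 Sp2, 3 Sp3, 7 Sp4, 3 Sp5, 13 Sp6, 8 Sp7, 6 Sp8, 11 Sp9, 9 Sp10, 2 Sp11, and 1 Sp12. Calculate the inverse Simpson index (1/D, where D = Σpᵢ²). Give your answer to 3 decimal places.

2.394

Total N = 110+1+3+7+3+13+8+6+11+9+2+1 = 174, so the proportions are 0.6321839, 0.0057471, 0.0172414, 0.0402299, 0.0172414, 0.0747126, 0.045977, 0.0344828, 0.0632184, 0.0517241, 0.0114943, 0.0057471 (working shown to 7 dp, full precision carried).
D = 0.6321839² + 0.0057471² + 0.0172414² + 0.0402299² + 0.0172414² + 0.0747126² + 0.045977² + 0.0344828² + 0.0632184² + 0.0517241² + 0.0114943² + 0.0057471² = 0.3996565 + 0.0000330 + 0.0002973 + 0.0016184 + 0.0002973 + 0.0055820 + 0.0021139 + 0.0011891 + 0.0039966 + 0.0026754 + 0.0001321 + 0.0000330 = 0.4176245.
So 1/D = 2.394495, i.e. 2.394 to 3 decimal places.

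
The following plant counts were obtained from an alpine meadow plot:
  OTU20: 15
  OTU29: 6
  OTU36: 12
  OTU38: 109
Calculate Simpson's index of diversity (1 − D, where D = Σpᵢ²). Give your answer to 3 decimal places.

Total N = 15+6+12+109 = 142, so the proportions are 0.10563, 0.04225, 0.08451, 0.76761 (working shown to 5 dp, full precision carried).
D = 0.10563² + 0.04225² + 0.08451² + 0.76761² = 0.01116 + 0.00179 + 0.00714 + 0.58922 = 0.60930.
So 1 − D = 0.39070, i.e. 0.391 to 3 decimal places.

0.391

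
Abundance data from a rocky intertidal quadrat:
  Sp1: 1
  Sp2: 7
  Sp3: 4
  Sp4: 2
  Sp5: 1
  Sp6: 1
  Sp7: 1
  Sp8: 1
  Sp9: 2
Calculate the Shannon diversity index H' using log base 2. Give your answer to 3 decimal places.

2.739

Total N = 1+7+4+2+1+1+1+1+2 = 20, so the proportions are 0.05, 0.35, 0.2, 0.1, 0.05, 0.05, 0.05, 0.05, 0.1 (working shown to 5 dp, full precision carried).
Each pᵢ log₂ pᵢ term: 0.05×(-4.32193)=-0.21610, 0.35×(-1.51457)=-0.53010, 0.2×(-2.32193)=-0.46439, 0.1×(-3.32193)=-0.33219, 0.05×(-4.32193)=-0.21610, 0.05×(-4.32193)=-0.21610, 0.05×(-4.32193)=-0.21610, 0.05×(-4.32193)=-0.21610, 0.1×(-3.32193)=-0.33219.
Sum = -2.73935, so H' = 2.739.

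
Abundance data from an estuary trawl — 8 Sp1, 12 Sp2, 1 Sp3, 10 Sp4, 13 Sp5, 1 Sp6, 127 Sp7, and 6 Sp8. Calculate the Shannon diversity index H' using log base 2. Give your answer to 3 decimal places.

1.569

Total N = 8+12+1+10+13+1+127+6 = 178, so the proportions are 0.04494, 0.06742, 0.00562, 0.05618, 0.07303, 0.00562, 0.71348, 0.03371 (working shown to 5 dp, full precision carried).
Each pᵢ log₂ pᵢ term: 0.04494×(-4.47573)=-0.20116, 0.06742×(-3.89077)=-0.26230, 0.00562×(-7.47573)=-0.04200, 0.05618×(-4.15381)=-0.23336, 0.07303×(-3.77529)=-0.27572, 0.00562×(-7.47573)=-0.04200, 0.71348×(-0.48705)=-0.34750, 0.03371×(-4.89077)=-0.16486.
Sum = -1.56889, so H' = 1.569.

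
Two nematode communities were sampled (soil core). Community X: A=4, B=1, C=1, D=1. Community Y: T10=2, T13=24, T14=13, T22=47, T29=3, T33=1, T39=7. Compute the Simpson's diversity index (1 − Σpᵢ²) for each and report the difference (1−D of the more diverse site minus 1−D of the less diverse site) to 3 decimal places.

Community X: N=7, proportions 0.571429, 0.142857, 0.142857, 0.142857, giving 1−D = 0.612245 (working shown to 6 dp, full precision carried).
Community Y: N=97, proportions 0.020619, 0.247423, 0.134021, 0.484536, 0.030928, 0.010309, 0.072165, giving 1−D = 0.679350.
Difference = |0.612245 − 0.679350| = 0.067105, i.e. 0.067 to 3 decimal places.

0.067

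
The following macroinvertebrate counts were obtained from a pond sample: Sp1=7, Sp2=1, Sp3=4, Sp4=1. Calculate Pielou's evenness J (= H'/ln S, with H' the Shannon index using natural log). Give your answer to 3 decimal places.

0.787

Total N = 7+1+4+1 = 13, so the proportions are 0.53846, 0.07692, 0.30769, 0.07692 (working shown to 5 dp, full precision carried).
H' = −Σ pᵢ ln pᵢ = −((-0.33333) + (-0.19730) + (-0.36266) + (-0.19730)) = 1.09060.
With S = 4 species, ln S = 1.38629, so J = 1.09060/1.38629 = 0.78670, i.e. 0.787 to 3 decimal places.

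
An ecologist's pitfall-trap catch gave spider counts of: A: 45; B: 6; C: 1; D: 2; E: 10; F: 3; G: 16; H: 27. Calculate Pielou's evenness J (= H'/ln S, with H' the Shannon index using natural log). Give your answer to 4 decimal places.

0.7605

Total N = 45+6+1+2+10+3+16+27 = 110, so the proportions are 0.409091, 0.054545, 0.009091, 0.018182, 0.090909, 0.027273, 0.145455, 0.245455 (working shown to 6 dp, full precision carried).
H' = −Σ pᵢ ln pᵢ = −((-0.365653) + (-0.158658) + (-0.042732) + (-0.072861) + (-0.217990) + (-0.098233) + (-0.280421) + (-0.344776)) = 1.581322.
With S = 8 species, ln S = 2.079442, so J = 1.581322/2.079442 = 0.760455, i.e. 0.7605 to 4 decimal places.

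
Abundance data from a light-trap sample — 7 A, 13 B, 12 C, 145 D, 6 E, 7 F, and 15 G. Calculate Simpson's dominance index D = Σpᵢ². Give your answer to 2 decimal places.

0.52

Total N = 7+13+12+145+6+7+15 = 205, so the proportions are 0.0341, 0.0634, 0.0585, 0.7073, 0.0293, 0.0341, 0.0732 (working shown to 4 dp, full precision carried).
D = 0.0341² + 0.0634² + 0.0585² + 0.7073² + 0.0293² + 0.0341² + 0.0732² = 0.0012 + 0.0040 + 0.0034 + 0.5003 + 0.0009 + 0.0012 + 0.0054 = 0.5163.
To 2 decimal places, D = 0.52.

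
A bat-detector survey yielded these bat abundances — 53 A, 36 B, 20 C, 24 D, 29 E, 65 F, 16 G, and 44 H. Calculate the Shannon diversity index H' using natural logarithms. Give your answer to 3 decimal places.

1.982

Total N = 53+36+20+24+29+65+16+44 = 287, so the proportions are 0.18467, 0.12544, 0.06969, 0.08362, 0.10105, 0.22648, 0.05575, 0.15331 (working shown to 5 dp, full precision carried).
Each pᵢ ln pᵢ term: 0.18467×(-1.68919)=-0.31194, 0.12544×(-2.07596)=-0.26040, 0.06969×(-2.66375)=-0.18563, 0.08362×(-2.48143)=-0.20751, 0.10105×(-2.29219)=-0.23161, 0.22648×(-1.48509)=-0.33635, 0.05575×(-2.88689)=-0.16094, 0.15331×(-1.87529)=-0.28750.
Sum = -1.98188, so H' = 1.982.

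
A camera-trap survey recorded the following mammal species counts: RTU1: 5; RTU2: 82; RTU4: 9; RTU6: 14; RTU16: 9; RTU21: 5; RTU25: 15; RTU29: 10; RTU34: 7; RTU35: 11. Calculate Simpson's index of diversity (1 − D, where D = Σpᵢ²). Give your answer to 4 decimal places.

Total N = 5+82+9+14+9+5+15+10+7+11 = 167, so the proportions are 0.02994, 0.491018, 0.053892, 0.083832, 0.053892, 0.02994, 0.08982, 0.05988, 0.041916, 0.065868 (working shown to 6 dp, full precision carried).
D = 0.02994² + 0.491018² + 0.053892² + 0.083832² + 0.053892² + 0.02994² + 0.08982² + 0.05988² + 0.041916² + 0.065868² = 0.000896 + 0.241099 + 0.002904 + 0.007028 + 0.002904 + 0.000896 + 0.008068 + 0.003586 + 0.001757 + 0.004339 = 0.273477.
So 1 − D = 0.726523, i.e. 0.7265 to 4 decimal places.

0.7265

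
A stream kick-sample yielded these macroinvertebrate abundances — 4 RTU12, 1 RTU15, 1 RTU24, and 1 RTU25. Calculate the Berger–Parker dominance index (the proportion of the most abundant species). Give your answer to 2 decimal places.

Total N = 4+1+1+1 = 7, so the proportions are 0.5714, 0.1429, 0.1429, 0.1429 (working shown to 4 dp, full precision carried).
The largest proportion is 0.5714, i.e. d = 0.57 to 2 decimal places.

0.57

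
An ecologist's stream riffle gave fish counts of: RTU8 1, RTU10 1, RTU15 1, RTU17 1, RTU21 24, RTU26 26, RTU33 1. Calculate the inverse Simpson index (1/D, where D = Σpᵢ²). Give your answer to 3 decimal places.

2.407

Total N = 1+1+1+1+24+26+1 = 55, so the proportions are 0.018182, 0.018182, 0.018182, 0.018182, 0.436364, 0.472727, 0.018182 (working shown to 6 dp, full precision carried).
D = 0.018182² + 0.018182² + 0.018182² + 0.018182² + 0.436364² + 0.472727² + 0.018182² = 0.000331 + 0.000331 + 0.000331 + 0.000331 + 0.190413 + 0.223471 + 0.000331 = 0.415537.
So 1/D = 2.40652, i.e. 2.407 to 3 decimal places.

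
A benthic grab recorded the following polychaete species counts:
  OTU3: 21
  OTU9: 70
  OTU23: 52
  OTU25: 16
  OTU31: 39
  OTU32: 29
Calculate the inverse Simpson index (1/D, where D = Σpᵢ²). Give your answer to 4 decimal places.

4.8325

Total N = 21+70+52+16+39+29 = 227, so the proportions are 0.09251101, 0.30837004, 0.22907489, 0.07048458, 0.17180617, 0.1277533 (working shown to 8 dp, full precision carried).
D = 0.09251101² + 0.30837004² + 0.22907489² + 0.07048458² + 0.17180617² + 0.1277533² = 0.00855829 + 0.09509208 + 0.05247531 + 0.00496808 + 0.02951736 + 0.01632091 = 0.20693202.
So 1/D = 4.832505, i.e. 4.8325 to 4 decimal places.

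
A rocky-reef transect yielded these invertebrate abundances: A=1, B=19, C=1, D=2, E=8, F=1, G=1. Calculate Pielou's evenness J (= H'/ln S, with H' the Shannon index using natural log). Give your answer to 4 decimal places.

0.6450

Total N = 1+19+1+2+8+1+1 = 33, so the proportions are 0.030303, 0.575758, 0.030303, 0.060606, 0.242424, 0.030303, 0.030303 (working shown to 6 dp, full precision carried).
H' = −Σ pᵢ ln pᵢ = −((-0.105955) + (-0.317858) + (-0.105955) + (-0.169901) + (-0.343531) + (-0.105955) + (-0.105955)) = 1.255109.
With S = 7 species, ln S = 1.945910, so J = 1.255109/1.945910 = 0.644998, i.e. 0.6450 to 4 decimal places.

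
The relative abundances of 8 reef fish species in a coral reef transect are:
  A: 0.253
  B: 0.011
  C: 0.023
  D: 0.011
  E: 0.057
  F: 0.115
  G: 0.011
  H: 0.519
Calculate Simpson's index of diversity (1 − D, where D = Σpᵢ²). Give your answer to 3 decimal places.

0.649

D = 0.253² + 0.011² + 0.023² + 0.011² + 0.057² + 0.115² + 0.011² + 0.519² = 0.06401 + 0.00012 + 0.00053 + 0.00012 + 0.00325 + 0.01323 + 0.00012 + 0.26936 = 0.35074 (working shown to 5 dp, full precision carried).
So 1 − D = 0.64926, i.e. 0.649 to 3 decimal places.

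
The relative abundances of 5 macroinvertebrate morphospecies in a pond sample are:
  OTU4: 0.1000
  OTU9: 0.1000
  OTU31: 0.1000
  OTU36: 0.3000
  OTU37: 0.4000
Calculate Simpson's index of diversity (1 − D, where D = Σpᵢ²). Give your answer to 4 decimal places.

D = 0.1² + 0.1² + 0.1² + 0.3² + 0.4² = 0.010000 + 0.010000 + 0.010000 + 0.090000 + 0.160000 = 0.280000 (working shown to 6 dp, full precision carried).
So 1 − D = 0.720000, i.e. 0.7200 to 4 decimal places.

0.7200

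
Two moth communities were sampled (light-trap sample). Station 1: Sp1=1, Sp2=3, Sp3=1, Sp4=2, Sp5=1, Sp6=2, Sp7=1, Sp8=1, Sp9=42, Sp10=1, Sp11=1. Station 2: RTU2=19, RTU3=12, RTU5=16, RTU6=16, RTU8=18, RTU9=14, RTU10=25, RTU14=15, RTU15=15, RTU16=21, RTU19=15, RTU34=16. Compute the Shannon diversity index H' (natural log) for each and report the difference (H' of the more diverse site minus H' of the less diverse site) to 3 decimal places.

Station 1: N=56, proportions 0.017857, 0.053571, 0.017857, 0.035714, 0.017857, 0.035714, 0.017857, 0.017857, 0.75, 0.017857, 0.017857, giving H' = 1.113735 (working shown to 6 dp, full precision carried).
Station 2: N=202, proportions 0.094059, 0.059406, 0.079208, 0.079208, 0.089109, 0.069307, 0.123762, 0.074257, 0.074257, 0.10396, 0.074257, 0.079208, giving H' = 2.466238.
Difference = |1.113735 − 2.466238| = 1.352503, i.e. 1.353 to 3 decimal places.

1.353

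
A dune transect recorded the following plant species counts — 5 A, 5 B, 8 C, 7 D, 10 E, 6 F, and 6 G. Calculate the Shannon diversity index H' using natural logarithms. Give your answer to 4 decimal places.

1.9166

Total N = 5+5+8+7+10+6+6 = 47, so the proportions are 0.106383, 0.106383, 0.170213, 0.148936, 0.212766, 0.12766, 0.12766 (working shown to 6 dp, full precision carried).
Each pᵢ ln pᵢ term: 0.106383×(-2.240710)=-0.238373, 0.106383×(-2.240710)=-0.238373, 0.170213×(-1.770706)=-0.301397, 0.148936×(-1.904237)=-0.283610, 0.212766×(-1.547563)=-0.329269, 0.12766×(-2.058388)=-0.262773, 0.12766×(-2.058388)=-0.262773.
Sum = -1.916568, so H' = 1.9166.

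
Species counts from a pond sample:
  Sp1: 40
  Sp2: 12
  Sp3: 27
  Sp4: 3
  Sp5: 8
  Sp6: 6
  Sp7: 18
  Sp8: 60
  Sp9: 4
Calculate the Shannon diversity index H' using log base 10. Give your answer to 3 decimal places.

0.786

Total N = 40+12+27+3+8+6+18+60+4 = 178, so the proportions are 0.22472, 0.06742, 0.15169, 0.01685, 0.04494, 0.03371, 0.10112, 0.33708, 0.02247 (working shown to 5 dp, full precision carried).
Each pᵢ log₁₀ pᵢ term: 0.22472×(-0.64836)=-0.14570, 0.06742×(-1.17124)=-0.07896, 0.15169×(-0.81906)=-0.12424, 0.01685×(-1.77330)=-0.02989, 0.04494×(-1.34733)=-0.06055, 0.03371×(-1.47227)=-0.04963, 0.10112×(-0.99515)=-0.10063, 0.33708×(-0.47227)=-0.15919, 0.02247×(-1.64836)=-0.03704.
Sum = -0.78583, so H' = 0.786.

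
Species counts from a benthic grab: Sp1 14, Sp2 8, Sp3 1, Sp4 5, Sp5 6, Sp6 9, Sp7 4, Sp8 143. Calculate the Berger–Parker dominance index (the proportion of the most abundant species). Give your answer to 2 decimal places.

Total N = 14+8+1+5+6+9+4+143 = 190, so the proportions are 0.0737, 0.0421, 0.0053, 0.0263, 0.0316, 0.0474, 0.0211, 0.7526 (working shown to 4 dp, full precision carried).
The largest proportion is 0.7526, i.e. d = 0.75 to 2 decimal places.

0.75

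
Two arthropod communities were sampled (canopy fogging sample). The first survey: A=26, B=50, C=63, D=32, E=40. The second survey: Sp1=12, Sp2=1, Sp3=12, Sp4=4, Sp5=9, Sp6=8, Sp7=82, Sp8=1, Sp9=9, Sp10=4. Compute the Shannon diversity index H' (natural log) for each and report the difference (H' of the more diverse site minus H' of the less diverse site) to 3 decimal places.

0.044

The first survey: N=211, proportions 0.12322, 0.23697, 0.29858, 0.15166, 0.18957, giving H' = 1.56139 (working shown to 5 dp, full precision carried).
The second survey: N=142, proportions 0.08451, 0.00704, 0.08451, 0.02817, 0.06338, 0.05634, 0.57746, 0.00704, 0.06338, 0.02817, giving H' = 1.51734.
Difference = |1.56139 − 1.51734| = 0.04405, i.e. 0.044 to 3 decimal places.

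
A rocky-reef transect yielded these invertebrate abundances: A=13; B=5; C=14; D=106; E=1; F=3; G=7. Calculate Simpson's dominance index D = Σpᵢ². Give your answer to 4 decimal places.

0.5263

Total N = 13+5+14+106+1+3+7 = 149, so the proportions are 0.087248, 0.033557, 0.09396, 0.711409, 0.006711, 0.020134, 0.04698 (working shown to 6 dp, full precision carried).
D = 0.087248² + 0.033557² + 0.09396² + 0.711409² + 0.006711² + 0.020134² + 0.04698² = 0.007612 + 0.001126 + 0.008828 + 0.506103 + 0.000045 + 0.000405 + 0.002207 = 0.526328.
To 4 decimal places, D = 0.5263.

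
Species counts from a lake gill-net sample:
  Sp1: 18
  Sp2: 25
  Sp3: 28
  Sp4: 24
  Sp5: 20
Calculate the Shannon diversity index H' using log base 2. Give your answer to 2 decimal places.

Total N = 18+25+28+24+20 = 115, so the proportions are 0.1565, 0.2174, 0.2435, 0.2087, 0.1739 (working shown to 4 dp, full precision carried).
Each pᵢ log₂ pᵢ term: 0.1565×(-2.6756)=-0.4188, 0.2174×(-2.2016)=-0.4786, 0.2435×(-2.0381)=-0.4962, 0.2087×(-2.2605)=-0.4718, 0.1739×(-2.5236)=-0.4389.
Sum = -2.3043, so H' = 2.30.

2.30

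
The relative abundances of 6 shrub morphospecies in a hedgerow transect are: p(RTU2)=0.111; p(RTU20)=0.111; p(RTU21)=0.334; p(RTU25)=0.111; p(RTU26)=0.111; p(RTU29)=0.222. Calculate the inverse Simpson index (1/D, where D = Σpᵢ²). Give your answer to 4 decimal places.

4.7591

D = 0.111² + 0.111² + 0.334² + 0.111² + 0.111² + 0.222² = 0.01232100 + 0.01232100 + 0.11155600 + 0.01232100 + 0.01232100 + 0.04928400 = 0.21012400 (working shown to 8 dp, full precision carried).
So 1/D = 4.759095, i.e. 4.7591 to 4 decimal places.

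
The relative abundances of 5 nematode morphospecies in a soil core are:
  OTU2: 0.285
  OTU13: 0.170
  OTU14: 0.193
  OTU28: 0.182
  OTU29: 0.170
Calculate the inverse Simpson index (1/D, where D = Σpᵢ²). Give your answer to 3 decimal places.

4.776

D = 0.285² + 0.17² + 0.193² + 0.182² + 0.17² = 0.0812250 + 0.0289000 + 0.0372490 + 0.0331240 + 0.0289000 = 0.2093980 (working shown to 7 dp, full precision carried).
So 1/D = 4.77559, i.e. 4.776 to 3 decimal places.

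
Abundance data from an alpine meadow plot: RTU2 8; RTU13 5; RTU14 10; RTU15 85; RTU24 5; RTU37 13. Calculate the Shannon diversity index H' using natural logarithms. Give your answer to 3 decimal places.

1.132

Total N = 8+5+10+85+5+13 = 126, so the proportions are 0.06349, 0.03968, 0.07937, 0.6746, 0.03968, 0.10317 (working shown to 5 dp, full precision carried).
Each pᵢ ln pᵢ term: 0.06349×(-2.75684)=-0.17504, 0.03968×(-3.22684)=-0.12805, 0.07937×(-2.53370)=-0.20109, 0.6746×(-0.39363)=-0.26554, 0.03968×(-3.22684)=-0.12805, 0.10317×(-2.27133)=-0.23434.
Sum = -1.13211, so H' = 1.132.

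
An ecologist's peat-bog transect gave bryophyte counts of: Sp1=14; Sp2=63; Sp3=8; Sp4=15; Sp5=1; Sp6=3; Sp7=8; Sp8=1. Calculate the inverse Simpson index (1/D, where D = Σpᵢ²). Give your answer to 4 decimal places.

Total N = 14+63+8+15+1+3+8+1 = 113, so the proportions are 0.1238938, 0.5575221, 0.0707965, 0.1327434, 0.0088496, 0.0265487, 0.0707965, 0.0088496 (working shown to 7 dp, full precision carried).
D = 0.1238938² + 0.5575221² + 0.0707965² + 0.1327434² + 0.0088496² + 0.0265487² + 0.0707965² + 0.0088496² = 0.0153497 + 0.3108309 + 0.0050121 + 0.0176208 + 0.0000783 + 0.0007048 + 0.0050121 + 0.0000783 = 0.3546871.
So 1/D = 2.819386, i.e. 2.8194 to 4 decimal places.

2.8194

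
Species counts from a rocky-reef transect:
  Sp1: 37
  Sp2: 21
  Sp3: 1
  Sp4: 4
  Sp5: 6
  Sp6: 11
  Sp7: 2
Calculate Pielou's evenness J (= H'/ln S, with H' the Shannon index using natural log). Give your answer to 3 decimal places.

0.750

Total N = 37+21+1+4+6+11+2 = 82, so the proportions are 0.45122, 0.256098, 0.012195, 0.04878, 0.073171, 0.134146, 0.02439 (working shown to 6 dp, full precision carried).
H' = −Σ pᵢ ln pᵢ = −((-0.359081) + (-0.348855) + (-0.053740) + (-0.147338) + (-0.191339) + (-0.269476) + (-0.090575)) = 1.460404.
With S = 7 species, ln S = 1.945910, so J = 1.460404/1.945910 = 0.750499, i.e. 0.750 to 3 decimal places.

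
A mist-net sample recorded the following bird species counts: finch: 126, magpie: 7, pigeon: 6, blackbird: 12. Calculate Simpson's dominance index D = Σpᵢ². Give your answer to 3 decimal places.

Total N = 126+7+6+12 = 151, so the proportions are 0.83444, 0.04636, 0.03974, 0.07947 (working shown to 5 dp, full precision carried).
D = 0.83444² + 0.04636² + 0.03974² + 0.07947² = 0.69629 + 0.00215 + 0.00158 + 0.00632 = 0.70633.
To 3 decimal places, D = 0.706.

0.706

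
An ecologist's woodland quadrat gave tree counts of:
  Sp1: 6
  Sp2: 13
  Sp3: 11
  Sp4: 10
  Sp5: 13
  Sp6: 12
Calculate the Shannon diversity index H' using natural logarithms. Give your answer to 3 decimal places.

Total N = 6+13+11+10+13+12 = 65, so the proportions are 0.09231, 0.2, 0.16923, 0.15385, 0.2, 0.18462 (working shown to 5 dp, full precision carried).
Each pᵢ ln pᵢ term: 0.09231×(-2.38263)=-0.21993, 0.2×(-1.60944)=-0.32189, 0.16923×(-1.77649)=-0.30064, 0.15385×(-1.87180)=-0.28797, 0.2×(-1.60944)=-0.32189, 0.18462×(-1.68948)=-0.31190.
Sum = -1.76422, so H' = 1.764.

1.764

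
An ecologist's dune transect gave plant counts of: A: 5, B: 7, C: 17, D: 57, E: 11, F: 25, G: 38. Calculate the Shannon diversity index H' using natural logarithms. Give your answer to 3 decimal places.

Total N = 5+7+17+57+11+25+38 = 160, so the proportions are 0.03125, 0.04375, 0.10625, 0.35625, 0.06875, 0.15625, 0.2375 (working shown to 5 dp, full precision carried).
Each pᵢ ln pᵢ term: 0.03125×(-3.46574)=-0.10830, 0.04375×(-3.12926)=-0.13691, 0.10625×(-2.24196)=-0.23821, 0.35625×(-1.03212)=-0.36769, 0.06875×(-2.67728)=-0.18406, 0.15625×(-1.85630)=-0.29005, 0.2375×(-1.43759)=-0.34143.
Sum = -1.66665, so H' = 1.667.

1.667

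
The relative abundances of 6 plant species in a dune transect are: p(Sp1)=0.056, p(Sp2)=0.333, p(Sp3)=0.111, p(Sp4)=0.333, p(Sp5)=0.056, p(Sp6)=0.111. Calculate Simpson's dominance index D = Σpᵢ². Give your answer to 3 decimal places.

D = 0.056² + 0.333² + 0.111² + 0.333² + 0.056² + 0.111² = 0.00314 + 0.11089 + 0.01232 + 0.11089 + 0.00314 + 0.01232 = 0.25269 (working shown to 5 dp, full precision carried).
To 3 decimal places, D = 0.253.

0.253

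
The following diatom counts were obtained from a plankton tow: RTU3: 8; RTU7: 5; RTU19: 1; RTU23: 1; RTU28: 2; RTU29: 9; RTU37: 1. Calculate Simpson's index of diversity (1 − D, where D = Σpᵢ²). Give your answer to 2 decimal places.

Total N = 8+5+1+1+2+9+1 = 27, so the proportions are 0.2963, 0.1852, 0.037, 0.037, 0.0741, 0.3333, 0.037 (working shown to 4 dp, full precision carried).
D = 0.2963² + 0.1852² + 0.037² + 0.037² + 0.0741² + 0.3333² + 0.037² = 0.0878 + 0.0343 + 0.0014 + 0.0014 + 0.0055 + 0.1111 + 0.0014 = 0.2428.
So 1 − D = 0.7572, i.e. 0.76 to 2 decimal places.

0.76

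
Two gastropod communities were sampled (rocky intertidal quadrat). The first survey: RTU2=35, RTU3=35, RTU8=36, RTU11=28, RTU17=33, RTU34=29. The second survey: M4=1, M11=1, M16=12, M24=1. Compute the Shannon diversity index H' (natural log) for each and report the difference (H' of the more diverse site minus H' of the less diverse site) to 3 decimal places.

1.067

The first survey: N=196, proportions 0.17857, 0.17857, 0.18367, 0.14286, 0.16837, 0.14796, giving H' = 1.78720 (working shown to 5 dp, full precision carried).
The second survey: N=15, proportions 0.06667, 0.06667, 0.8, 0.06667, giving H' = 0.72012.
Difference = |1.78720 − 0.72012| = 1.06708, i.e. 1.067 to 3 decimal places.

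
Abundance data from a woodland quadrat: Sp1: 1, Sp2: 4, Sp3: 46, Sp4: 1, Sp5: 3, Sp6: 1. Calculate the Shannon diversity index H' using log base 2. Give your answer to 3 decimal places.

Total N = 1+4+46+1+3+1 = 56, so the proportions are 0.01786, 0.07143, 0.82143, 0.01786, 0.05357, 0.01786 (working shown to 5 dp, full precision carried).
Each pᵢ log₂ pᵢ term: 0.01786×(-5.80735)=-0.10370, 0.07143×(-3.80735)=-0.27195, 0.82143×(-0.28379)=-0.23312, 0.01786×(-5.80735)=-0.10370, 0.05357×(-4.22239)=-0.22620, 0.01786×(-5.80735)=-0.10370.
Sum = -1.04238, so H' = 1.042.

1.042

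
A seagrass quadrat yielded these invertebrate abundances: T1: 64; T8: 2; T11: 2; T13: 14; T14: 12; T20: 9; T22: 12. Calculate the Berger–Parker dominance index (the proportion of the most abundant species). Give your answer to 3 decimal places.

0.557

Total N = 64+2+2+14+12+9+12 = 115, so the proportions are 0.55652, 0.01739, 0.01739, 0.12174, 0.10435, 0.07826, 0.10435 (working shown to 5 dp, full precision carried).
The largest proportion is 0.55652, i.e. d = 0.557 to 3 decimal places.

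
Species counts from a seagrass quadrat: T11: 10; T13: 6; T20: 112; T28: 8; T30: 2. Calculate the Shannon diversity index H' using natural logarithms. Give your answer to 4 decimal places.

0.7224

Total N = 10+6+112+8+2 = 138, so the proportions are 0.072464, 0.043478, 0.811594, 0.057971, 0.014493 (working shown to 6 dp, full precision carried).
Each pᵢ ln pᵢ term: 0.072464×(-2.624669)=-0.190193, 0.043478×(-3.135494)=-0.136326, 0.811594×(-0.208755)=-0.169424, 0.057971×(-2.847812)=-0.165091, 0.014493×(-4.234107)=-0.061364.
Sum = -0.722398, so H' = 0.7224.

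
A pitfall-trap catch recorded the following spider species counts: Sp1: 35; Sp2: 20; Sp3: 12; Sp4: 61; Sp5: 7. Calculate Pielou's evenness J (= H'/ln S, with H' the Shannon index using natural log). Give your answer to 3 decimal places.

0.845

Total N = 35+20+12+61+7 = 135, so the proportions are 0.25926, 0.14815, 0.08889, 0.45185, 0.05185 (working shown to 5 dp, full precision carried).
H' = −Σ pᵢ ln pᵢ = −((-0.34998) + (-0.28290) + (-0.21514) + (-0.35895) + (-0.15345)) = 1.36042.
With S = 5 species, ln S = 1.60944, so J = 1.36042/1.60944 = 0.84528, i.e. 0.845 to 3 decimal places.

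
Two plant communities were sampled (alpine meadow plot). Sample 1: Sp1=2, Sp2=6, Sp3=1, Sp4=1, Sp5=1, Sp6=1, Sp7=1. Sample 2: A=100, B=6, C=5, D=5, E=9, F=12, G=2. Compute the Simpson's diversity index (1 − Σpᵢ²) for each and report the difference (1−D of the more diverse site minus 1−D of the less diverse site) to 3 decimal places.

0.268

Sample 1: N=13, proportions 0.153846, 0.461538, 0.076923, 0.076923, 0.076923, 0.076923, 0.076923, giving 1−D = 0.733728 (working shown to 6 dp, full precision carried).
Sample 2: N=139, proportions 0.719424, 0.043165, 0.035971, 0.035971, 0.064748, 0.086331, 0.014388, giving 1−D = 0.466125.
Difference = |0.733728 − 0.466125| = 0.267603, i.e. 0.268 to 3 decimal places.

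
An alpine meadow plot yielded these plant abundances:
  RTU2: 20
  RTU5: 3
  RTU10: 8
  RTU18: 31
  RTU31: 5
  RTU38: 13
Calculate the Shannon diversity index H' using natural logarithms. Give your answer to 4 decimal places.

Total N = 20+3+8+31+5+13 = 80, so the proportions are 0.25, 0.0375, 0.1, 0.3875, 0.0625, 0.1625 (working shown to 6 dp, full precision carried).
Each pᵢ ln pᵢ term: 0.25×(-1.386294)=-0.346574, 0.0375×(-3.283414)=-0.123128, 0.1×(-2.302585)=-0.230259, 0.3875×(-0.948039)=-0.367365, 0.0625×(-2.772589)=-0.173287, 0.1625×(-1.817077)=-0.295275.
Sum = -1.535887, so H' = 1.5359.

1.5359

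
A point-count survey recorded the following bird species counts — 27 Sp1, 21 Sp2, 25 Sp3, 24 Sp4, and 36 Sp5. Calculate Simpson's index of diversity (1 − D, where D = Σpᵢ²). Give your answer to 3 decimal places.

Total N = 27+21+25+24+36 = 133, so the proportions are 0.20301, 0.15789, 0.18797, 0.18045, 0.27068 (working shown to 5 dp, full precision carried).
D = 0.20301² + 0.15789² + 0.18797² + 0.18045² + 0.27068² = 0.04121 + 0.02493 + 0.03533 + 0.03256 + 0.07327 = 0.20730.
So 1 − D = 0.79270, i.e. 0.793 to 3 decimal places.

0.793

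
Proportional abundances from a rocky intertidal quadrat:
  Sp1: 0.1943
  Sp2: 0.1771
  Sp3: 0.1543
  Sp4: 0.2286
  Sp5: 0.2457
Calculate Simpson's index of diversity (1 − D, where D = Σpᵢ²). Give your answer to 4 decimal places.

0.7944

D = 0.1943² + 0.1771² + 0.1543² + 0.2286² + 0.2457² = 0.0377525 + 0.0313644 + 0.0238085 + 0.0522580 + 0.0603685 = 0.2055518 (working shown to 7 dp, full precision carried).
So 1 − D = 0.7944482, i.e. 0.7944 to 4 decimal places.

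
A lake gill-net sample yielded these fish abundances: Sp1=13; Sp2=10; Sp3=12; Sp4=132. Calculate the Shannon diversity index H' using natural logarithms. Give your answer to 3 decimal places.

Total N = 13+10+12+132 = 167, so the proportions are 0.07784, 0.05988, 0.07186, 0.79042 (working shown to 5 dp, full precision carried).
Each pᵢ ln pᵢ term: 0.07784×(-2.55304)=-0.19874, 0.05988×(-2.81541)=-0.16859, 0.07186×(-2.63309)=-0.18920, 0.79042×(-0.23519)=-0.18590.
Sum = -0.74243, so H' = 0.742.

0.742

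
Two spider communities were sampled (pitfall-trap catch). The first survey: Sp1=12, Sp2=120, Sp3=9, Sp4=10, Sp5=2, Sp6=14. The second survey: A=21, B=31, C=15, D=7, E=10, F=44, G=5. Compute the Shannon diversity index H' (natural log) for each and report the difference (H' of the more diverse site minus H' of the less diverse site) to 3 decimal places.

0.702

The first survey: N=167, proportions 0.07186, 0.71856, 0.05389, 0.05988, 0.01198, 0.08383, giving H' = 1.01349 (working shown to 5 dp, full precision carried).
The second survey: N=133, proportions 0.15789, 0.23308, 0.11278, 0.05263, 0.07519, 0.33083, 0.03759, giving H' = 1.71585.
Difference = |1.01349 − 1.71585| = 0.70236, i.e. 0.702 to 3 decimal places.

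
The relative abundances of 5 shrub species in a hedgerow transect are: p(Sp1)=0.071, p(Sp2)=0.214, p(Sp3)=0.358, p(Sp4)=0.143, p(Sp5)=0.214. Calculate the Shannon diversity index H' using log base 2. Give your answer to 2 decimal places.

Each pᵢ log₂ pᵢ term (working shown to 4 dp, full precision carried): 0.071×(-3.8160)=-0.2709, 0.214×(-2.2243)=-0.4760, 0.358×(-1.4820)=-0.5305, 0.143×(-2.8059)=-0.4012, 0.214×(-2.2243)=-0.4760.
Sum = -2.1547, so H' = 2.15.

2.15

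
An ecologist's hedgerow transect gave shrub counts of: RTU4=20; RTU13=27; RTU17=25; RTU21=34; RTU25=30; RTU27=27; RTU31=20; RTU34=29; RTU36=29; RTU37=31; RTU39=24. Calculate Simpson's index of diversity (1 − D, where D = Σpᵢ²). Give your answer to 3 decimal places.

0.907

Total N = 20+27+25+34+30+27+20+29+29+31+24 = 296, so the proportions are 0.06757, 0.09122, 0.08446, 0.11486, 0.10135, 0.09122, 0.06757, 0.09797, 0.09797, 0.10473, 0.08108 (working shown to 5 dp, full precision carried).
D = 0.06757² + 0.09122² + 0.08446² + 0.11486² + 0.10135² + 0.09122² + 0.06757² + 0.09797² + 0.09797² + 0.10473² + 0.08108² = 0.00457 + 0.00832 + 0.00713 + 0.01319 + 0.01027 + 0.00832 + 0.00457 + 0.00960 + 0.00960 + 0.01097 + 0.00657 = 0.09311.
So 1 − D = 0.90689, i.e. 0.907 to 3 decimal places.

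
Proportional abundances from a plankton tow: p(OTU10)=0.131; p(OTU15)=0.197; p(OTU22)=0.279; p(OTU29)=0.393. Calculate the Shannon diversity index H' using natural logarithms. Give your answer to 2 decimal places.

1.31

Each pᵢ ln pᵢ term (working shown to 4 dp, full precision carried): 0.131×(-2.0326)=-0.2663, 0.197×(-1.6246)=-0.3200, 0.279×(-1.2765)=-0.3562, 0.393×(-0.9339)=-0.3670.
Sum = -1.3095, so H' = 1.31.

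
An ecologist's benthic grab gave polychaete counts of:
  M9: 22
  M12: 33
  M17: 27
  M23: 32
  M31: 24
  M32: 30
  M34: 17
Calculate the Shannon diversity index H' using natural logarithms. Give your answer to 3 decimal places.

1.924

Total N = 22+33+27+32+24+30+17 = 185, so the proportions are 0.11892, 0.17838, 0.14595, 0.17297, 0.12973, 0.16216, 0.09189 (working shown to 5 dp, full precision carried).
Each pᵢ ln pᵢ term: 0.11892×(-2.12931)=-0.25322, 0.17838×(-1.72385)=-0.30750, 0.14595×(-1.92452)=-0.28088, 0.17297×(-1.75462)=-0.30350, 0.12973×(-2.04230)=-0.26495, 0.16216×(-1.81916)=-0.29500, 0.09189×(-2.38714)=-0.21936.
Sum = -1.92440, so H' = 1.924.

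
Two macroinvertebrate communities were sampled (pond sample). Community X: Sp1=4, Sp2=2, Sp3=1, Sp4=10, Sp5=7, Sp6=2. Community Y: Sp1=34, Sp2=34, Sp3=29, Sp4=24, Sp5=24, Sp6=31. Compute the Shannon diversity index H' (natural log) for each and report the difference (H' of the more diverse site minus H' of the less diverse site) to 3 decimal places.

0.253

Community X: N=26, proportions 0.153846, 0.076923, 0.038462, 0.384615, 0.269231, 0.076923, giving H' = 1.528674 (working shown to 6 dp, full precision carried).
Community Y: N=176, proportions 0.193182, 0.193182, 0.164773, 0.136364, 0.136364, 0.176136, giving H' = 1.781596.
Difference = |1.528674 − 1.781596| = 0.252922, i.e. 0.253 to 3 decimal places.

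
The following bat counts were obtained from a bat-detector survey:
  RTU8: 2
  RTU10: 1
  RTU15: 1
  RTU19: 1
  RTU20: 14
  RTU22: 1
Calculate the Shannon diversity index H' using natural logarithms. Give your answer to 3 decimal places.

1.079

Total N = 2+1+1+1+14+1 = 20, so the proportions are 0.1, 0.05, 0.05, 0.05, 0.7, 0.05 (working shown to 5 dp, full precision carried).
Each pᵢ ln pᵢ term: 0.1×(-2.30259)=-0.23026, 0.05×(-2.99573)=-0.14979, 0.05×(-2.99573)=-0.14979, 0.05×(-2.99573)=-0.14979, 0.7×(-0.35667)=-0.24967, 0.05×(-2.99573)=-0.14979.
Sum = -1.07908, so H' = 1.079.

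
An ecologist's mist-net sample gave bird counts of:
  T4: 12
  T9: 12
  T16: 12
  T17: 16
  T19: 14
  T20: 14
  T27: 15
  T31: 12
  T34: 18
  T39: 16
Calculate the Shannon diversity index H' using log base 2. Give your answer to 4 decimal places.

3.3073

Total N = 12+12+12+16+14+14+15+12+18+16 = 141, so the proportions are 0.085106, 0.085106, 0.085106, 0.113475, 0.099291, 0.099291, 0.106383, 0.085106, 0.12766, 0.113475 (working shown to 6 dp, full precision carried).
Each pᵢ log₂ pᵢ term: 0.085106×(-3.554589)=-0.302518, 0.085106×(-3.554589)=-0.302518, 0.085106×(-3.554589)=-0.302518, 0.113475×(-3.139551)=-0.356261, 0.099291×(-3.332196)=-0.330856, 0.099291×(-3.332196)=-0.330856, 0.106383×(-3.232661)=-0.343900, 0.085106×(-3.554589)=-0.302518, 0.12766×(-2.969626)=-0.379101, 0.113475×(-3.139551)=-0.356261.
Sum = -3.307309, so H' = 3.3073.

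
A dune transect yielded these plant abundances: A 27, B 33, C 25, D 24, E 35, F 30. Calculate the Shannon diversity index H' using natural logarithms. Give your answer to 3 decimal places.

1.782

Total N = 27+33+25+24+35+30 = 174, so the proportions are 0.15517, 0.18966, 0.14368, 0.13793, 0.20115, 0.17241 (working shown to 5 dp, full precision carried).
Each pᵢ ln pᵢ term: 0.15517×(-1.86322)=-0.28912, 0.18966×(-1.66255)=-0.31531, 0.14368×(-1.94018)=-0.27876, 0.13793×(-1.98100)=-0.27324, 0.20115×(-1.60371)=-0.32258, 0.17241×(-1.75786)=-0.30308.
Sum = -1.78210, so H' = 1.782.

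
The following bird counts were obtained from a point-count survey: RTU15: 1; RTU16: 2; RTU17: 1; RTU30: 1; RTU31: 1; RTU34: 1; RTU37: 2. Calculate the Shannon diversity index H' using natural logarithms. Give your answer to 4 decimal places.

Total N = 1+2+1+1+1+1+2 = 9, so the proportions are 0.111111, 0.222222, 0.111111, 0.111111, 0.111111, 0.111111, 0.222222 (working shown to 6 dp, full precision carried).
Each pᵢ ln pᵢ term: 0.111111×(-2.197225)=-0.244136, 0.222222×(-1.504077)=-0.334239, 0.111111×(-2.197225)=-0.244136, 0.111111×(-2.197225)=-0.244136, 0.111111×(-2.197225)=-0.244136, 0.111111×(-2.197225)=-0.244136, 0.222222×(-1.504077)=-0.334239.
Sum = -1.889159, so H' = 1.8892.

1.8892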